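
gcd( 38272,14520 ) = 8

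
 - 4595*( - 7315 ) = 33612425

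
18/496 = 9/248 =0.04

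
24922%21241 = 3681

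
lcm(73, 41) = 2993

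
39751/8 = 39751/8 = 4968.88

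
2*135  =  270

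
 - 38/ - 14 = 2 + 5/7 = 2.71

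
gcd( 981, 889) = 1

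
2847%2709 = 138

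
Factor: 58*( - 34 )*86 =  - 2^3 *17^1 * 29^1*43^1 = - 169592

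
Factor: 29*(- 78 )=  - 2262 = - 2^1*3^1*13^1*29^1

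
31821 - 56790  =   - 24969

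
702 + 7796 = 8498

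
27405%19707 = 7698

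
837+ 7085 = 7922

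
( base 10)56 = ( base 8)70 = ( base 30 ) 1q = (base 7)110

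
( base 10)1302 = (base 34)14a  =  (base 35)127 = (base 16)516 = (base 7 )3540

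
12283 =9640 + 2643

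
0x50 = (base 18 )48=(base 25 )35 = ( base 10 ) 80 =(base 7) 143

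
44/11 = 4  =  4.00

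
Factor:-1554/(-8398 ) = 777/4199 = 3^1*7^1*13^( - 1) * 17^(-1 ) * 19^ (-1)  *  37^1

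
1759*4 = 7036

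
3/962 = 3/962 =0.00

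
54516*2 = 109032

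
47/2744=47/2744 = 0.02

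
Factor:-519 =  - 3^1*173^1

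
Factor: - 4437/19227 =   -  3^1*13^(- 1) = - 3/13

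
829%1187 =829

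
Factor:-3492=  - 2^2*  3^2*97^1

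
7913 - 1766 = 6147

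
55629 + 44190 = 99819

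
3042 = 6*507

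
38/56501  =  38/56501 = 0.00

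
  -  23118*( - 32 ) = 739776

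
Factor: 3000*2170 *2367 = 2^4*3^3*5^4*7^1*31^1 * 263^1 = 15409170000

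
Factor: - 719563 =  - 13^1*55351^1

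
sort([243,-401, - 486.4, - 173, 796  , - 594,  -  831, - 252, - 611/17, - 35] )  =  [ - 831,- 594, - 486.4, - 401, - 252,-173,-611/17, - 35, 243,796]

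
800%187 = 52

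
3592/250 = 14  +  46/125 = 14.37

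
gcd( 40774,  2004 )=2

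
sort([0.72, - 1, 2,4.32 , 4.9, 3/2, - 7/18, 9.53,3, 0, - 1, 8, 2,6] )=[ - 1, -1, - 7/18,0, 0.72, 3/2, 2,2 , 3, 4.32, 4.9,6,8, 9.53 ]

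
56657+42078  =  98735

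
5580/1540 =3 + 48/77 = 3.62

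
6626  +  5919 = 12545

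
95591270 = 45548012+50043258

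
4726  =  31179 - 26453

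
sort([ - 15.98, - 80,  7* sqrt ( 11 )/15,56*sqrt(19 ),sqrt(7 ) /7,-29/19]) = [ - 80,  -  15.98, - 29/19,sqrt( 7 )/7,7  *sqrt(11) /15,56*sqrt (19 ) ] 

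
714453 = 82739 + 631714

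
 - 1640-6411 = -8051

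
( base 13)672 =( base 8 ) 2123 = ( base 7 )3141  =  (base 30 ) 16R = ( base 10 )1107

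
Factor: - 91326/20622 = -31/7 = - 7^( - 1 )*31^1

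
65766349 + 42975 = 65809324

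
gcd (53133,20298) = 597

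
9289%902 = 269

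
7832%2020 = 1772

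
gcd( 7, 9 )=1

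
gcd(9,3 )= 3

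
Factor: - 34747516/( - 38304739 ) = 2^2*11^(-1 )*151^1 * 57529^1*3482249^( - 1)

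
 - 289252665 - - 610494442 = 321241777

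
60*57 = 3420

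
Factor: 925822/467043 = 2^1*3^( - 1)*151^(-1 )*1031^( - 1 ) * 462911^1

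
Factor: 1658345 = 5^1*13^1 * 31^1*823^1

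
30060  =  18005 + 12055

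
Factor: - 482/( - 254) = 127^( - 1)*241^1 = 241/127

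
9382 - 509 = 8873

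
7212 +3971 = 11183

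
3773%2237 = 1536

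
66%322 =66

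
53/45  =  53/45  =  1.18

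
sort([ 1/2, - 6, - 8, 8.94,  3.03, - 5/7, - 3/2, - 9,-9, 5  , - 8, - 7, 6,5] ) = [ - 9, - 9, - 8,  -  8,  -  7,-6, - 3/2, - 5/7 , 1/2, 3.03,  5,5, 6,8.94 ]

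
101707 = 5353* 19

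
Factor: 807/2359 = 3^1 * 7^( -1 )*269^1  *337^( - 1)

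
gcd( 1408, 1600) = 64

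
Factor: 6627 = 3^1*47^2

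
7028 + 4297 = 11325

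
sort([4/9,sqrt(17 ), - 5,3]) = [-5,4/9,3,  sqrt(17 )]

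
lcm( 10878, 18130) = 54390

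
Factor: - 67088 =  - 2^4*7^1 * 599^1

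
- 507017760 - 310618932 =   -  817636692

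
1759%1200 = 559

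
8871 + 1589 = 10460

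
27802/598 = 13901/299 = 46.49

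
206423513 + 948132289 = 1154555802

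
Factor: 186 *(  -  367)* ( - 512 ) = 2^10*3^1*31^1*367^1= 34950144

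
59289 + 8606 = 67895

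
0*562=0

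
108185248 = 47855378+60329870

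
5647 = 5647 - 0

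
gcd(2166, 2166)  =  2166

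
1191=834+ 357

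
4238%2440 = 1798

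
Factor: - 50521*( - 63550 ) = 2^1*5^2*19^1*31^1*41^1*2659^1= 3210609550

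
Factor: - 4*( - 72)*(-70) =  - 2^6 * 3^2*5^1*7^1 = - 20160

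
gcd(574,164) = 82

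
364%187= 177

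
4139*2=8278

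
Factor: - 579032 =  - 2^3 * 72379^1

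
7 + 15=22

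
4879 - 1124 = 3755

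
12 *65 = 780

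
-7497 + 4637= - 2860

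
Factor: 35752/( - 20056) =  - 41/23  =  - 23^( - 1)*41^1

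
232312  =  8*29039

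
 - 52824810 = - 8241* 6410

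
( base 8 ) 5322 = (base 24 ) 4JA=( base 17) 99g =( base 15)C4A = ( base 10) 2770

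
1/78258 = 1/78258=0.00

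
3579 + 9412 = 12991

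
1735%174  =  169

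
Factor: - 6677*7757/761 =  - 11^1*607^1*761^(-1 )*7757^1 = -51793489/761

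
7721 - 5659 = 2062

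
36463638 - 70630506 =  - 34166868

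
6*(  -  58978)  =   -353868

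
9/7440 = 3/2480 = 0.00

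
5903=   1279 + 4624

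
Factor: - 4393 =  - 23^1*191^1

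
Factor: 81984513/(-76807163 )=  - 3^1*13^1*2102167^1 * 76807163^( - 1) 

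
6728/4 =1682 = 1682.00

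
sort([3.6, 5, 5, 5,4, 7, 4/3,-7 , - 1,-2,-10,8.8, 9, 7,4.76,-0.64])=[ -10, - 7,-2, - 1, - 0.64,4/3, 3.6, 4,  4.76,  5, 5,5,7, 7,8.8,9 ]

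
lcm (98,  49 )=98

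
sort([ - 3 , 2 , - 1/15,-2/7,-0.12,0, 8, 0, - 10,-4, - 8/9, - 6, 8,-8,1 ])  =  [ - 10, - 8, - 6,-4, - 3,-8/9, -2/7,- 0.12, - 1/15, 0, 0, 1,2, 8, 8 ] 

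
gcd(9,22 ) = 1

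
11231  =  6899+4332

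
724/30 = 362/15 = 24.13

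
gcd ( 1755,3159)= 351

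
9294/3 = 3098 = 3098.00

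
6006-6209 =- 203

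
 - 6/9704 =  - 1 + 4849/4852 = - 0.00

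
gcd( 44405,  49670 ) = 5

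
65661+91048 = 156709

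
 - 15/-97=15/97 = 0.15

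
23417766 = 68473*342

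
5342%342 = 212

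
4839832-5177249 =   -  337417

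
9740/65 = 1948/13 =149.85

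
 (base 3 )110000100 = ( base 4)2020311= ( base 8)21065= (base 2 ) 10001000110101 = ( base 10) 8757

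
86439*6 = 518634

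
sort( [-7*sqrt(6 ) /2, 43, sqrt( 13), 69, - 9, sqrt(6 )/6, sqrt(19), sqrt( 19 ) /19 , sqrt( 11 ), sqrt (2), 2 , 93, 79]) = [- 9, - 7*sqrt( 6)/2, sqrt(19 ) /19, sqrt ( 6)/6,sqrt ( 2), 2, sqrt( 11 ), sqrt( 13 ),sqrt( 19 ),43,69, 79, 93]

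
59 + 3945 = 4004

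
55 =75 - 20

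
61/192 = 61/192 = 0.32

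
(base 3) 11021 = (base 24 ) 4j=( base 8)163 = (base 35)3A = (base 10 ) 115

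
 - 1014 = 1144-2158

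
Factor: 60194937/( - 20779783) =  - 3^1*11^1 *71^( - 1 )*269^1*6781^1*292673^ ( - 1) 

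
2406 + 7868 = 10274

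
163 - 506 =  - 343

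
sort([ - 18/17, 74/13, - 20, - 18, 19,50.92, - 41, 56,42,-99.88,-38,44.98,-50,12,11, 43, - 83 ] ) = [-99.88, - 83,  -  50, - 41,-38, - 20, - 18, -18/17,74/13,11 , 12, 19  ,  42, 43, 44.98, 50.92,  56 ] 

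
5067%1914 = 1239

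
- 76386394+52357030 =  - 24029364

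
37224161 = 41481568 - 4257407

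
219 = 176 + 43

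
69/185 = 69/185=0.37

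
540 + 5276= 5816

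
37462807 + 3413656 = 40876463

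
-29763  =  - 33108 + 3345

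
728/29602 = 364/14801 = 0.02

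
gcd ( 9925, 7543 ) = 397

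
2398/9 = 2398/9  =  266.44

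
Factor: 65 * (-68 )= - 2^2 * 5^1*13^1*17^1  =  -4420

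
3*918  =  2754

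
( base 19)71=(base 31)4a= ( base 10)134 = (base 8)206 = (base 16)86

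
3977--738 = 4715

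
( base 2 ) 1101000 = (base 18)5E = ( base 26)40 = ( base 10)104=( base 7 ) 206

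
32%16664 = 32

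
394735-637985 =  - 243250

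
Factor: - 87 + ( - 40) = - 127= - 127^1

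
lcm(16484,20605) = 82420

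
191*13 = 2483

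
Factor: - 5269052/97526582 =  - 2634526/48763291 = - 2^1*19^( - 1 )*71^1*18553^1*2566489^( -1 )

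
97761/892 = 97761/892 = 109.60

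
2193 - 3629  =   - 1436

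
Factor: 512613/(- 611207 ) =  - 3^2*56957^1*611207^ (-1)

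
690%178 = 156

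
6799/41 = 165+34/41  =  165.83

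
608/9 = 608/9 = 67.56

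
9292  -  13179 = - 3887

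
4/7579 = 4/7579 = 0.00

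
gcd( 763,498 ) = 1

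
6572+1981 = 8553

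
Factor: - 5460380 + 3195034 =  - 2265346  =  - 2^1*1132673^1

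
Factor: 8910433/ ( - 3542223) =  -3^( - 1)*7^1 * 67^( - 1) * 17623^( - 1 )*1272919^1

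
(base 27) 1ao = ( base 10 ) 1023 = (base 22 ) 22b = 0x3ff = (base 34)U3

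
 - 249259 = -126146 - 123113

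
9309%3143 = 3023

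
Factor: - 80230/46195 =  - 2^1*71^1 * 113^1*9239^( - 1)= - 16046/9239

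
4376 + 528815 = 533191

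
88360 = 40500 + 47860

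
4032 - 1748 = 2284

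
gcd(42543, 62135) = 1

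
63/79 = 63/79 = 0.80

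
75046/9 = 8338 + 4/9  =  8338.44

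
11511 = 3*3837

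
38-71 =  - 33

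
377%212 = 165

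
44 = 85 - 41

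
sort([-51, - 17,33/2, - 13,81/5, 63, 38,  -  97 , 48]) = [ - 97, - 51,- 17, - 13 , 81/5,33/2 , 38,48,  63]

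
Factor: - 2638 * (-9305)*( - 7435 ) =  - 182503896650  =  - 2^1 * 5^2*1319^1* 1487^1*1861^1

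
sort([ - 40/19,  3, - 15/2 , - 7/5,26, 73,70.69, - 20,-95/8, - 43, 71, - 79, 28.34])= [ - 79, - 43, - 20, - 95/8, - 15/2, - 40/19, -7/5,3,26,  28.34,70.69 , 71,73]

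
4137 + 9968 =14105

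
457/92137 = 457/92137 = 0.00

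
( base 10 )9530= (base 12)5622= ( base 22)JF4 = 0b10010100111010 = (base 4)2110322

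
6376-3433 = 2943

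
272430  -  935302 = - 662872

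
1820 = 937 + 883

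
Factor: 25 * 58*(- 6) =- 2^2*  3^1*5^2*29^1 = - 8700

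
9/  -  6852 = -3/2284 = - 0.00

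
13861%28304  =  13861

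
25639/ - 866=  - 30+341/866 = - 29.61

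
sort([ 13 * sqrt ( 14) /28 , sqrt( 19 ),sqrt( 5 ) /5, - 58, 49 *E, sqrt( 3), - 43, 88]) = [-58, - 43, sqrt( 5)/5,sqrt( 3),13*sqrt( 14 )/28,sqrt( 19),88, 49*E ]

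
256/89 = 2 + 78/89 =2.88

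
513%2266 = 513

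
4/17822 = 2/8911 = 0.00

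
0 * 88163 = 0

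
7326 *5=36630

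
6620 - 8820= -2200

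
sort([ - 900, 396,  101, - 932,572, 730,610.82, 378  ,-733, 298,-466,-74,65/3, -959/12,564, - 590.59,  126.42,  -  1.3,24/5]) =[ - 932,-900,-733,-590.59, - 466,-959/12,-74  ,- 1.3, 24/5,65/3, 101,126.42,298,  378,396,564,572,610.82, 730]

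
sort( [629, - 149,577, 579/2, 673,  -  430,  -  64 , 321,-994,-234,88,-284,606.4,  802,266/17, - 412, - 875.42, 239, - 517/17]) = [ - 994, - 875.42, - 430, - 412  , - 284, - 234, - 149, - 64 , - 517/17,266/17,88,239,579/2, 321,  577, 606.4, 629,673,802 ]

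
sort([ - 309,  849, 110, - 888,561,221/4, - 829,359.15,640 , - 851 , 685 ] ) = [ - 888, - 851 , - 829, -309 , 221/4, 110, 359.15,561,640,685,849]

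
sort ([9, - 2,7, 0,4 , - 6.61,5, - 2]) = [ - 6.61 ,- 2, - 2,  0,4,5,7,9 ] 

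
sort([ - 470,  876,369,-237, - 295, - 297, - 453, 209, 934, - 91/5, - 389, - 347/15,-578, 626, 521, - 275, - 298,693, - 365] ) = [ - 578, - 470, - 453, - 389,-365,-298 , - 297, - 295,-275,-237, - 347/15, -91/5, 209, 369, 521,  626,693, 876, 934]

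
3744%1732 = 280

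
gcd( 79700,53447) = 1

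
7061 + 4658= 11719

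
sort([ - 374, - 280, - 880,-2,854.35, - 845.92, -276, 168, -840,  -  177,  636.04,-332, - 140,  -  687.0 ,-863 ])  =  [ - 880, - 863, - 845.92, - 840, - 687.0, - 374, - 332, - 280, - 276  , - 177, - 140, - 2, 168,  636.04,854.35]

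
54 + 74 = 128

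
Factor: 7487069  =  7487069^1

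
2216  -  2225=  - 9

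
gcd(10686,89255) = 1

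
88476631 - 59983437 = 28493194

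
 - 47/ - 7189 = 47/7189 = 0.01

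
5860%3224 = 2636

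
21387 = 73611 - 52224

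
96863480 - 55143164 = 41720316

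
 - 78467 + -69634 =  - 148101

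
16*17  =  272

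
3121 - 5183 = - 2062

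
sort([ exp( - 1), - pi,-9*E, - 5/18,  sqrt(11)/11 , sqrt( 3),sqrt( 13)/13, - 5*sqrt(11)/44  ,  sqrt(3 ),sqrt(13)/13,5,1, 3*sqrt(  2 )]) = [-9*E, - pi,-5 * sqrt(11)/44, - 5/18, sqrt(13)/13 , sqrt( 13 ) /13,sqrt(11 ) /11,  exp( - 1 ), 1, sqrt ( 3 ), sqrt (3), 3*sqrt( 2 ), 5]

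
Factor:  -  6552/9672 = - 21/31= -3^1 * 7^1*31^( - 1 ) 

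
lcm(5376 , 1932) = 123648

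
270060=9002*30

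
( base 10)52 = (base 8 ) 64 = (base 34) 1i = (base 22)28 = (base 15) 37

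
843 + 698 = 1541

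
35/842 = 35/842 = 0.04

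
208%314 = 208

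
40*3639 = 145560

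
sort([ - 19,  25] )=[ - 19, 25] 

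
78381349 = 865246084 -786864735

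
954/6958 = 477/3479 = 0.14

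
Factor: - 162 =-2^1*3^4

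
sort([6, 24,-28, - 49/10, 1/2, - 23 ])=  [ - 28, - 23,-49/10 , 1/2, 6, 24 ] 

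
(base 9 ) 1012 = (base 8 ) 1344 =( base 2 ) 1011100100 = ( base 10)740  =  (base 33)ME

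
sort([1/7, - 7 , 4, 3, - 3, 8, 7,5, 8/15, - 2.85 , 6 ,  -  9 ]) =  [ - 9, -7 , - 3 , - 2.85 , 1/7 , 8/15 , 3, 4, 5,6,7 , 8] 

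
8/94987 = 8/94987=0.00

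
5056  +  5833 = 10889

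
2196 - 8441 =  - 6245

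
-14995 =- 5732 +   -  9263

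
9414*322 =3031308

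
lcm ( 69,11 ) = 759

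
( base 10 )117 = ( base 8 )165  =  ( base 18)69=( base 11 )a7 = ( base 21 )5c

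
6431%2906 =619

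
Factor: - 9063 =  - 3^2*19^1*53^1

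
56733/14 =4052 + 5/14 = 4052.36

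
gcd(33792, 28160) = 5632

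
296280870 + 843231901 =1139512771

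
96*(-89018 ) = - 8545728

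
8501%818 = 321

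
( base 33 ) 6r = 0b11100001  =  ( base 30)7F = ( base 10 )225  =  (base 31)78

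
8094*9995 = 80899530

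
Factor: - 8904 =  - 2^3*3^1*7^1*53^1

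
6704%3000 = 704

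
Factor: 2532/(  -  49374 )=-2/39 = -2^1*3^( -1)*13^( - 1 ) 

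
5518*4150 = 22899700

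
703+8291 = 8994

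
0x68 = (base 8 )150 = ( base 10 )104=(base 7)206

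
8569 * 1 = 8569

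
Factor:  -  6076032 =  - 2^7 * 3^1*15823^1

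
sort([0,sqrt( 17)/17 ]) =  [ 0,sqrt(17)/17 ] 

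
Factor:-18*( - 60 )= 1080 = 2^3*3^3*5^1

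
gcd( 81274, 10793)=1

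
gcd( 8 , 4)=4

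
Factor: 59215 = 5^1*13^1*911^1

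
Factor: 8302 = 2^1*7^1*593^1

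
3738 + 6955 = 10693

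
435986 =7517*58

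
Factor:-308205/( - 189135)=467^( - 1)*761^1 = 761/467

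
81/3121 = 81/3121=0.03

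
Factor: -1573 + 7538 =5^1*1193^1 = 5965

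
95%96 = 95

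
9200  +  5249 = 14449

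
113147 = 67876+45271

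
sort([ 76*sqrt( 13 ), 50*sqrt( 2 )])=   [ 50 * sqrt( 2 ), 76*sqrt ( 13 )]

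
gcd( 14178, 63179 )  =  1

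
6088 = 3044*2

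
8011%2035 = 1906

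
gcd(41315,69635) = 5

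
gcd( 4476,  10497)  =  3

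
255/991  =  255/991=0.26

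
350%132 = 86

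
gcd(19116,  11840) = 4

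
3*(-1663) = -4989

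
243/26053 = 243/26053 = 0.01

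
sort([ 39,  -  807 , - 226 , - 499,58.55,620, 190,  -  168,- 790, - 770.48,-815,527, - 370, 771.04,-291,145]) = [-815  , - 807, - 790,  -  770.48, -499, - 370 , - 291, - 226,-168,39, 58.55, 145,  190,527,  620, 771.04]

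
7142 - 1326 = 5816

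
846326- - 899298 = 1745624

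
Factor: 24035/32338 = 55/74 = 2^ ( -1)*5^1*11^1*37^ (  -  1 ) 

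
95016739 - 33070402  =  61946337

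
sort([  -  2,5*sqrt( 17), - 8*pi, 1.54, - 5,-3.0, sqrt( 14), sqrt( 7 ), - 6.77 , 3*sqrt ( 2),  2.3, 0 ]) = [ - 8 * pi, - 6.77, - 5, - 3.0, - 2, 0, 1.54 , 2.3, sqrt(7), sqrt ( 14 ) , 3 *sqrt(2), 5 * sqrt ( 17)] 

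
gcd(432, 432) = 432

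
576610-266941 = 309669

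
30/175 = 6/35  =  0.17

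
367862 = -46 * ( - 7997) 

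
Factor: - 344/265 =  - 2^3*5^( - 1 )*43^1*53^ ( - 1) 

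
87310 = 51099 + 36211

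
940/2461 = 940/2461 = 0.38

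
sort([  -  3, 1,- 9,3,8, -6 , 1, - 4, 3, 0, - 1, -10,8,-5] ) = [ - 10, - 9,  -  6, -5, - 4,  -  3, - 1, 0,1,1,  3, 3,  8,8] 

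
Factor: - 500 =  - 2^2*5^3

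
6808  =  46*148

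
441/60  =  147/20  =  7.35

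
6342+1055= 7397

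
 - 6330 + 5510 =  - 820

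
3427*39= 133653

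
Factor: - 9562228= - 2^2*13^1*17^1*29^1*373^1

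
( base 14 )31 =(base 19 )25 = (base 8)53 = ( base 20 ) 23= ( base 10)43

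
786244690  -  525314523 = 260930167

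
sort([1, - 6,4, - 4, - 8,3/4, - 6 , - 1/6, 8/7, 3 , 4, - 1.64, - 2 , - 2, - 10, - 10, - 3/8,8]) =[ - 10, - 10, - 8, - 6, - 6, - 4 , -2, - 2, - 1.64 , - 3/8, - 1/6 , 3/4,1, 8/7 , 3,4,4,  8 ] 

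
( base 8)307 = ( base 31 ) 6d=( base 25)7o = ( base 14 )103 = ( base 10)199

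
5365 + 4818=10183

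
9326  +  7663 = 16989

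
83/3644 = 83/3644 = 0.02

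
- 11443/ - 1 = 11443/1 = 11443.00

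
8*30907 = 247256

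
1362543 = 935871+426672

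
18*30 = 540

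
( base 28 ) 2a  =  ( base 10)66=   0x42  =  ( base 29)28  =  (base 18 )3c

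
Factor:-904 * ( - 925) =836200 = 2^3*5^2*37^1*113^1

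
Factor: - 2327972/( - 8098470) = 2^1* 3^ ( - 2 )  *5^( - 1) * 53^1*79^1 * 139^1*89983^ ( - 1 )=1163986/4049235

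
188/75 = 188/75 =2.51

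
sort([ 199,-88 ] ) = [-88,199]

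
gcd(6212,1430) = 2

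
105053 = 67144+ 37909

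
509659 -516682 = - 7023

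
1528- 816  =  712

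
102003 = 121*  843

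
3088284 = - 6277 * (-492 )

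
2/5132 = 1/2566 = 0.00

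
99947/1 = 99947= 99947.00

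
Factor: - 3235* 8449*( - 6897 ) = 188512355955=3^1*5^1*7^1*11^2 * 17^1 * 19^1*71^1 * 647^1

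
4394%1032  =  266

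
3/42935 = 3/42935 = 0.00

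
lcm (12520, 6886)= 137720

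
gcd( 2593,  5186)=2593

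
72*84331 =6071832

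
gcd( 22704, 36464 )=688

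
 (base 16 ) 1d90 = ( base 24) D38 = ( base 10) 7568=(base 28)9i8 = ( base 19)11I6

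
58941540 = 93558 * 630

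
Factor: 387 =3^2 *43^1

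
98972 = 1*98972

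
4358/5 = 4358/5 = 871.60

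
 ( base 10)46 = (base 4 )232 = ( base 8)56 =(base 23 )20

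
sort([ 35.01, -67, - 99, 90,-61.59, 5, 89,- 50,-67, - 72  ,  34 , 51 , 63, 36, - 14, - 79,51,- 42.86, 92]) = [-99, - 79, - 72 ,  -  67, - 67, - 61.59, - 50,- 42.86,-14,5, 34,35.01,36,51, 51,63, 89 , 90,92]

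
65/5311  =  65/5311 = 0.01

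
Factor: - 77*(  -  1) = 77  =  7^1*11^1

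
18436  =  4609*4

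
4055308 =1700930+2354378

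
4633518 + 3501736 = 8135254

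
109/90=1 + 19/90 = 1.21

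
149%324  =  149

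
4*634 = 2536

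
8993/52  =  8993/52 = 172.94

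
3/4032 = 1/1344 = 0.00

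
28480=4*7120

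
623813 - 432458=191355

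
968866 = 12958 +955908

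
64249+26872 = 91121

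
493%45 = 43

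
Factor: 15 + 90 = 3^1*5^1*7^1 = 105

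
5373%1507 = 852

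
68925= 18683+50242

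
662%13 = 12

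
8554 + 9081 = 17635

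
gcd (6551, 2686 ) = 1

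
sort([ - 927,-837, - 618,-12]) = [  -  927, - 837, - 618, - 12]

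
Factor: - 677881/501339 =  - 3^(-1)*47^1 * 14423^1 * 167113^( - 1)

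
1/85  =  1/85 = 0.01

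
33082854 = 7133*4638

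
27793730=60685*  458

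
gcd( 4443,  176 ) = 1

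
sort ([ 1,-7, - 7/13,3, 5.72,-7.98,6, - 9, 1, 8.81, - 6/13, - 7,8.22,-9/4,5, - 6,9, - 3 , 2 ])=[ - 9, - 7.98, - 7, - 7,-6, - 3, - 9/4, - 7/13, - 6/13, 1, 1,2, 3, 5, 5.72 , 6,8.22, 8.81,  9]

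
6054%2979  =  96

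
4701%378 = 165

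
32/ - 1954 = -16/977 = - 0.02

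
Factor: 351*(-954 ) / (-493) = 2^1*3^5 * 13^1  *17^( - 1 )*29^( - 1 ) *53^1= 334854/493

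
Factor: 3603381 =3^1*971^1  *1237^1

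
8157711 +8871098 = 17028809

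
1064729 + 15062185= 16126914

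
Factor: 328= 2^3*41^1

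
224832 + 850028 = 1074860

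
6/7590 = 1/1265 = 0.00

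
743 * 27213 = 20219259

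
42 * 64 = 2688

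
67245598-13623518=53622080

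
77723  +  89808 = 167531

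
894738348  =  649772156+244966192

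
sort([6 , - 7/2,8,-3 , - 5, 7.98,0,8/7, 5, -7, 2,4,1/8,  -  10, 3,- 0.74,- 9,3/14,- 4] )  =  [-10,-9, - 7, - 5 , - 4, - 7/2, - 3,  -  0.74,0,  1/8,  3/14,8/7,2,3,4,5,6,7.98,8 ]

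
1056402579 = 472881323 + 583521256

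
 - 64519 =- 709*91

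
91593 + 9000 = 100593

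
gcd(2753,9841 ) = 1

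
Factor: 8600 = 2^3*5^2*43^1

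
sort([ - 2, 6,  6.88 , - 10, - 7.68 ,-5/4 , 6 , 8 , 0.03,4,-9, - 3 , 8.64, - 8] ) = [ - 10, - 9,-8,  -  7.68,-3 , - 2,-5/4,0.03,4 , 6,6,6.88 , 8, 8.64]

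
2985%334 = 313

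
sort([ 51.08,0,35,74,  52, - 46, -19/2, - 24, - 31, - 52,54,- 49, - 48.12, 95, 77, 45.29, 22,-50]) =[ - 52, - 50, - 49, - 48.12, - 46,-31, - 24, - 19/2, 0,22,35,45.29,51.08,  52,54,74,  77,95]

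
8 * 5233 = 41864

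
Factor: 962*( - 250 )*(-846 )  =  203463000 =2^3 * 3^2*5^3 * 13^1* 37^1*47^1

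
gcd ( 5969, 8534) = 1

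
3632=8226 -4594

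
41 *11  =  451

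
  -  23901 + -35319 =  - 59220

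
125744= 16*7859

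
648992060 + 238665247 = 887657307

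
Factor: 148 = 2^2*37^1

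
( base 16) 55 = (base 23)3g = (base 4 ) 1111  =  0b1010101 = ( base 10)85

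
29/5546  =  29/5546 = 0.01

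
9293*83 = 771319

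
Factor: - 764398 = -2^1*31^1*12329^1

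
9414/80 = 117+ 27/40 = 117.67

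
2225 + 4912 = 7137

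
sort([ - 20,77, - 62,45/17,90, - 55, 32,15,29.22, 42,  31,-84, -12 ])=[  -  84, - 62, - 55,  -  20 , - 12,45/17,15 , 29.22,31,32,42, 77,90]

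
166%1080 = 166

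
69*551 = 38019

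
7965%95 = 80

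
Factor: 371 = 7^1*53^1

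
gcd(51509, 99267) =1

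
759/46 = 16 + 1/2 = 16.50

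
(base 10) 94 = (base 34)2q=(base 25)3j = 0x5e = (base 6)234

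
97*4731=458907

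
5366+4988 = 10354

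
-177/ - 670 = 177/670 =0.26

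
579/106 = 579/106 = 5.46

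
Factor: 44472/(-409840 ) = - 2^(-1 ) *3^1 *5^(-1 )*17^1*47^(-1) = -51/470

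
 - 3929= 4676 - 8605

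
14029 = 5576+8453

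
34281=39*879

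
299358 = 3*99786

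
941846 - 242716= 699130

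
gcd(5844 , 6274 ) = 2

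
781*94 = 73414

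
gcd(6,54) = 6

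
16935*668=11312580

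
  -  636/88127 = - 1  +  87491/88127 = - 0.01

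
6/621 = 2/207 = 0.01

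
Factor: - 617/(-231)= 3^(-1)*7^( - 1)*11^( - 1)*617^1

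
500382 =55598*9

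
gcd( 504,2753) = 1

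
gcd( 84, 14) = 14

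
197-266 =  - 69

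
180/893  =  180/893 = 0.20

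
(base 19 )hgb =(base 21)ED5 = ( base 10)6452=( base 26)9E4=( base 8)14464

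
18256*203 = 3705968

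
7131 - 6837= 294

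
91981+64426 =156407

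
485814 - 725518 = - 239704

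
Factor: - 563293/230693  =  -19^1*23^1*1289^1*230693^ (  -  1) 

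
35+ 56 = 91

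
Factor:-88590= - 2^1*3^1 * 5^1*2953^1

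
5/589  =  5/589= 0.01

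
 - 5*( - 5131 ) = 25655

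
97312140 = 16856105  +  80456035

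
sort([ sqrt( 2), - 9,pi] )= [ - 9,  sqrt(2 ), pi]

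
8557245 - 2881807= 5675438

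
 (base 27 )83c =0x1725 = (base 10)5925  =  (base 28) 7fh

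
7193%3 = 2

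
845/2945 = 169/589= 0.29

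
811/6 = 811/6 = 135.17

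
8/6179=8/6179 = 0.00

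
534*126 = 67284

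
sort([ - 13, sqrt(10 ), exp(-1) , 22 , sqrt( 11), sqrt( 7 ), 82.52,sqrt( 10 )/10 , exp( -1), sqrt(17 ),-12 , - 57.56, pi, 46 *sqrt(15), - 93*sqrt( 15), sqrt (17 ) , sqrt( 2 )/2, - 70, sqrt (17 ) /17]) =[ - 93*sqrt(15) ,-70 ,-57.56,-13,- 12, sqrt ( 17 ) /17, sqrt(10 ) /10, exp( - 1),exp ( - 1),sqrt( 2)/2, sqrt (7), pi , sqrt( 10), sqrt( 11), sqrt( 17),sqrt(17 ) , 22, 82.52,  46*sqrt (15)]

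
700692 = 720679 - 19987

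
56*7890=441840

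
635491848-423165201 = 212326647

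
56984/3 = 56984/3 = 18994.67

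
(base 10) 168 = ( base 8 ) 250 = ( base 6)440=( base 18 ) 96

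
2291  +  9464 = 11755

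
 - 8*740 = -5920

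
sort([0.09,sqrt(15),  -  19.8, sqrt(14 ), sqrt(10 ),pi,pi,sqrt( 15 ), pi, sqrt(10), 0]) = [ - 19.8,0,0.09, pi, pi, pi, sqrt( 10) , sqrt(10), sqrt(14 ),  sqrt(15 ), sqrt( 15 ) ] 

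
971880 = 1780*546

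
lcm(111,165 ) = 6105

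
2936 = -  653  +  3589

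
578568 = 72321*8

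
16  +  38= 54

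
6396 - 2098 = 4298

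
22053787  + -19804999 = 2248788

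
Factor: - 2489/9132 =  - 2^( - 2 )* 3^(- 1 )*19^1*131^1*761^(-1 )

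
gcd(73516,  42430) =2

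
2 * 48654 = 97308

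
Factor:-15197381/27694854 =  - 2^(-1) * 3^(-2)*11^( - 1)*61^ ( - 1 )*2293^( - 1 )*15197381^1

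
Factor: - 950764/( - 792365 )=2^2*5^( - 1)*7^( - 1) *22639^ (-1)*237691^1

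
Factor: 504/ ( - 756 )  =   - 2^1 * 3^ (  -  1 )=- 2/3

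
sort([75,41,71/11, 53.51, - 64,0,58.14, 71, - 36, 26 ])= [ - 64,-36, 0,71/11,26,41,53.51 , 58.14 , 71,75 ]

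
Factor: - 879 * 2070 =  - 2^1* 3^3* 5^1 *23^1 * 293^1 =- 1819530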